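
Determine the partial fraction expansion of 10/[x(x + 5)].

10/x(x + 5) = α/x + β/(x + 5). α = 10/(0 + 5) = 2, β = 10/(-5 - 0) = -2
Result: 2/x - 2/(x + 5)


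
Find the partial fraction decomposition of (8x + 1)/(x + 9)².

(8x + 1) = α(x + 9) + β. At x = -9: β = 8·(-9) + 1 = -71. Coeff of x: α = 8
Result: 8/(x + 9) - 71/(x + 9)²


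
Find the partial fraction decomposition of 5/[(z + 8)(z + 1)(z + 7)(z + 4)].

Using Heaviside cover-up: (-5/28)/(z + 8) + (5/126)/(z + 1) + (5/18)/(z + 7) - (5/36)/(z + 4)


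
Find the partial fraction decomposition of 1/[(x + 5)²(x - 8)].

Cover-up at x=8: γ = 1/(8 + 5)² = 1/169. Cover-up at x=-5: β = 1/(-5 - 8) = -1/13. Comparing x² coeff: α = -γ = -1/169
Result: (-1/169)/(x + 5) - (1/13)/(x + 5)² + (1/169)/(x - 8)


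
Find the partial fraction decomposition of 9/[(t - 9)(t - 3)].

9/(t - 9)(t - 3) = A/(t - 9) + B/(t - 3). A = 9/(9 - 3) = 3/2, B = 9/(3 - 9) = -3/2
Result: (3/2)/(t - 9) - (3/2)/(t - 3)


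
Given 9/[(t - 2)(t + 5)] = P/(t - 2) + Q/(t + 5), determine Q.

Cover-up at t = -5: Q = 9/(-5 - 2) = -9/7


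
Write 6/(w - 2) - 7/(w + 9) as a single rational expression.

Common denominator (w - 2)(w + 9). Numerator: 6(w + 9) - 7(w - 2) = (6w + 54) - (7w - 14) = -w + 68
Result: (-w + 68)/[(w - 2)(w + 9)]


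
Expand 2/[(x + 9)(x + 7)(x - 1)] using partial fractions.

Using cover-up method: A = 1/10, B = -1/8, C = 1/40
Result: (1/10)/(x + 9) - (1/8)/(x + 7) + (1/40)/(x - 1)


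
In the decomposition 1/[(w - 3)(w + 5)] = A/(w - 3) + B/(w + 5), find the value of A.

Cover-up at w = 3: A = 1/(3 + 5) = 1/8


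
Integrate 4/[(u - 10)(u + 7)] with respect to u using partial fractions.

Decompose: 4/[(u - 10)(u + 7)] = (4/17)/(u - 10) - (4/17)/(u + 7). Integrate each term: (4/17) ln|(u - 10)| - (4/17) ln|(u + 7)| + C


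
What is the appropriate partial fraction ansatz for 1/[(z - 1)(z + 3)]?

Distinct linear factors: A/(z - 1) + B/(z + 3)


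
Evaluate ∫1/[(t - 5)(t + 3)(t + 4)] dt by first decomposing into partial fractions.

Cover-up: P = 1/72, Q = -1/8, R = 1/9. Decomposition: (1/72)/(t - 5) - (1/8)/(t + 3) + (1/9)/(t + 4). Integrate each term: (1/72) ln|(t - 5)| - (1/8) ln|(t + 3)| + (1/9) ln|(t + 4)| + C


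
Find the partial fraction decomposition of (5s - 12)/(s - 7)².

(5s - 12) = α(s - 7) + β. At s = 7: β = 5·7 - 12 = 23. Coeff of s: α = 5
Result: 5/(s - 7) + 23/(s - 7)²


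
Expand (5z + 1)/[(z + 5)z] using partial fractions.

At z=-5: α = (5·(-5) + 1)/(-5 - 0) = 24/5. At z=0: β = (5·0 + 1)/(0 + 5) = 1/5
Result: (24/5)/(z + 5) + (1/5)/z


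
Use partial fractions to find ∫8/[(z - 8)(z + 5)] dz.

Decompose: 8/[(z - 8)(z + 5)] = (8/13)/(z - 8) - (8/13)/(z + 5). Integrate each term: (8/13) ln|(z - 8)| - (8/13) ln|(z + 5)| + C


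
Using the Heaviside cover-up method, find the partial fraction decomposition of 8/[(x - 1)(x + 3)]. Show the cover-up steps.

Cover (x - 1): set x=1, get α = 8/(1 + 3) = 2. Cover (x + 3): set x=-3, get β = 8/(-3 - 1) = -2.
Result: 2/(x - 1) - 2/(x + 3)


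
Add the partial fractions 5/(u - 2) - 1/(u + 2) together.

Common denominator (u - 2)(u + 2). Numerator: 5(u + 2) - 1(u - 2) = (5u + 10) - (u - 2) = 4u + 12
Result: (4u + 12)/[(u - 2)(u + 2)]


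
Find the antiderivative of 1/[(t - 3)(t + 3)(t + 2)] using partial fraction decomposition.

Cover-up: α = 1/30, β = 1/6, γ = -1/5. Decomposition: (1/30)/(t - 3) + (1/6)/(t + 3) - (1/5)/(t + 2). Integrate each term: (1/30) ln|(t - 3)| + (1/6) ln|(t + 3)| - (1/5) ln|(t + 2)| + C


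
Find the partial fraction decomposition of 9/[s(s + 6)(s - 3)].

Using cover-up method: P = -1/2, Q = 1/6, R = 1/3
Result: (-1/2)/s + (1/6)/(s + 6) + (1/3)/(s - 3)


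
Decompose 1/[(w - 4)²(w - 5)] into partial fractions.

Cover-up at w=5: γ = 1/(5 - 4)² = 1. Cover-up at w=4: β = 1/(4 - 5) = -1. Comparing w² coeff: α = -γ = -1
Result: -1/(w - 4) - 1/(w - 4)² + 1/(w - 5)


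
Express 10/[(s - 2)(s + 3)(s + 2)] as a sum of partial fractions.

Using cover-up method: α = 1/2, β = 2, γ = -5/2
Result: (1/2)/(s - 2) + 2/(s + 3) - (5/2)/(s + 2)


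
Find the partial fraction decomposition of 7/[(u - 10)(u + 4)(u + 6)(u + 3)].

Using Heaviside cover-up: (1/416)/(u - 10) + (1/4)/(u + 4) - (7/96)/(u + 6) - (7/39)/(u + 3)


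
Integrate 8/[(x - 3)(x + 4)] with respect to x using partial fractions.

Decompose: 8/[(x - 3)(x + 4)] = (8/7)/(x - 3) - (8/7)/(x + 4). Integrate each term: (8/7) ln|(x - 3)| - (8/7) ln|(x + 4)| + C


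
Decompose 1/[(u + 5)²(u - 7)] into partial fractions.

Cover-up at u=7: R = 1/(7 + 5)² = 1/144. Cover-up at u=-5: Q = 1/(-5 - 7) = -1/12. Comparing u² coeff: P = -R = -1/144
Result: (-1/144)/(u + 5) - (1/12)/(u + 5)² + (1/144)/(u - 7)


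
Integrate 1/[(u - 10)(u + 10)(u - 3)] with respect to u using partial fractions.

Cover-up: α = 1/140, β = 1/260, γ = -1/91. Decomposition: (1/140)/(u - 10) + (1/260)/(u + 10) - (1/91)/(u - 3). Integrate each term: (1/140) ln|(u - 10)| + (1/260) ln|(u + 10)| - (1/91) ln|(u - 3)| + C


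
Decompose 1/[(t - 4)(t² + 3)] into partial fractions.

Cover-up at t = 4: α = 1/(4² + 3) = 1/19. Then β = -α = -1/19, γ = -α·(0 + 4) = -4/19
Result: (1/19)/(t - 4) - ((1/19)t + 4/19)/(t² + 3)


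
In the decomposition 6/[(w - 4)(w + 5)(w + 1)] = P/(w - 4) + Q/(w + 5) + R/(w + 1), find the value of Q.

Cover-up at w = -5: Q = 6/[(-5 - 4)(-5 + 1)] = 6/[(-9)(-4)] = 6/36 = 1/6


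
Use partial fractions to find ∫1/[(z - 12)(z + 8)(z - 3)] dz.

Cover-up: α = 1/180, β = 1/220, γ = -1/99. Decomposition: (1/180)/(z - 12) + (1/220)/(z + 8) - (1/99)/(z - 3). Integrate each term: (1/180) ln|(z - 12)| + (1/220) ln|(z + 8)| - (1/99) ln|(z - 3)| + C


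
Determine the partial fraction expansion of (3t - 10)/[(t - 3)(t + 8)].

At t=3: A = (3·3 - 10)/(3 + 8) = -1/11. At t=-8: B = (3·(-8) - 10)/(-8 - 3) = 34/11
Result: (-1/11)/(t - 3) + (34/11)/(t + 8)


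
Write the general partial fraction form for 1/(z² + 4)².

Repeated quadratic factor: (Az + B)/(z² + 4) + (Cz + D)/(z² + 4)²


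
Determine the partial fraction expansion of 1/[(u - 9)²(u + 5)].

Cover-up at u=-5: C = 1/(-5 - 9)² = 1/196. Cover-up at u=9: B = 1/(9 + 5) = 1/14. Comparing u² coeff: A = -C = -1/196
Result: (-1/196)/(u - 9) + (1/14)/(u - 9)² + (1/196)/(u + 5)


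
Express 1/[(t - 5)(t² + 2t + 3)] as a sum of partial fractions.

Cover-up at t = 5: α = 1/(5² + 2·5 + 3) = 1/38. Then β = -α = -1/38, γ = -α·(2 + 5) = -7/38
Result: (1/38)/(t - 5) - ((1/38)t + 7/38)/(t² + 2t + 3)


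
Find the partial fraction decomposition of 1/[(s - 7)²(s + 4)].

Cover-up at s=-4: R = 1/(-4 - 7)² = 1/121. Cover-up at s=7: Q = 1/(7 + 4) = 1/11. Comparing s² coeff: P = -R = -1/121
Result: (-1/121)/(s - 7) + (1/11)/(s - 7)² + (1/121)/(s + 4)


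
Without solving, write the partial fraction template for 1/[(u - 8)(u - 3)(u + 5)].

Three distinct linear factors: α/(u - 8) + β/(u - 3) + γ/(u + 5)


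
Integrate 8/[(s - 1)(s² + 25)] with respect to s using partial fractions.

Cover-up at s=1: P = 8/(1²+25) = 4/13. Coeff matching: Q = -4/13, R = -4/13. Decomposition: (4/13)/(s - 1) - ((4/13)s + 4/13)/(s² + 25). Integrate: linear → ln, quadratic → (1/2)ln + arctan: (4/13) ln|(s - 1)| - (2/13) ln(s² + 25) - (4/65) arctan(s/5) + C


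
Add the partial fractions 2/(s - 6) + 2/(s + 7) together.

Common denominator (s - 6)(s + 7). Numerator: 2(s + 7) + 2(s - 6) = (2s + 14) + (2s - 12) = 4s + 2
Result: (4s + 2)/[(s - 6)(s + 7)]


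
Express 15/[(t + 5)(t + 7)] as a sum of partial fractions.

15/(t + 5)(t + 7) = A/(t + 5) + B/(t + 7). A = 15/(-5 + 7) = 15/2, B = 15/(-7 + 5) = -15/2
Result: (15/2)/(t + 5) - (15/2)/(t + 7)


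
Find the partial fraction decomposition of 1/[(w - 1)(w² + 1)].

Cover-up at w = 1: P = 1/(1² + 1) = 1/2. Then Q = -P = -1/2, R = -P·(0 + 1) = -1/2
Result: (1/2)/(w - 1) - ((1/2)w + 1/2)/(w² + 1)


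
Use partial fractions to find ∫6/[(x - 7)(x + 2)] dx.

Decompose: 6/[(x - 7)(x + 2)] = (2/3)/(x - 7) - (2/3)/(x + 2). Integrate each term: (2/3) ln|(x - 7)| - (2/3) ln|(x + 2)| + C


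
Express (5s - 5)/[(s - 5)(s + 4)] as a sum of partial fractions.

At s=5: P = (5·5 - 5)/(5 + 4) = 20/9. At s=-4: Q = (5·(-4) - 5)/(-4 - 5) = 25/9
Result: (20/9)/(s - 5) + (25/9)/(s + 4)


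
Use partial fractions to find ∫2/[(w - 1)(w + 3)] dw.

Decompose: 2/[(w - 1)(w + 3)] = (1/2)/(w - 1) - (1/2)/(w + 3). Integrate each term: (1/2) ln|(w - 1)| - (1/2) ln|(w + 3)| + C


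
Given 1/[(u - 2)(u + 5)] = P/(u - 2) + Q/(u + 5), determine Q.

Cover-up at u = -5: Q = 1/(-5 - 2) = -1/7


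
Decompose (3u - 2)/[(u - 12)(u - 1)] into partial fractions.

At u=12: P = (3·12 - 2)/(12 - 1) = 34/11. At u=1: Q = (3·1 - 2)/(1 - 12) = -1/11
Result: (34/11)/(u - 12) - (1/11)/(u - 1)


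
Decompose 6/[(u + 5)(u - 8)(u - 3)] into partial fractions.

Using cover-up method: A = 3/52, B = 6/65, C = -3/20
Result: (3/52)/(u + 5) + (6/65)/(u - 8) - (3/20)/(u - 3)


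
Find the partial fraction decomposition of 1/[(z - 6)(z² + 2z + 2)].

Cover-up at z = 6: A = 1/(6² + 2·6 + 2) = 1/50. Then B = -A = -1/50, C = -A·(2 + 6) = -4/25
Result: (1/50)/(z - 6) - ((1/50)z + 4/25)/(z² + 2z + 2)


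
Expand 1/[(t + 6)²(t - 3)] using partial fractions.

Cover-up at t=3: C = 1/(3 + 6)² = 1/81. Cover-up at t=-6: B = 1/(-6 - 3) = -1/9. Comparing t² coeff: A = -C = -1/81
Result: (-1/81)/(t + 6) - (1/9)/(t + 6)² + (1/81)/(t - 3)


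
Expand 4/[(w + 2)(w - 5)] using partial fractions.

4/(w + 2)(w - 5) = α/(w + 2) + β/(w - 5). α = 4/(-2 - 5) = -4/7, β = 4/(5 + 2) = 4/7
Result: (-4/7)/(w + 2) + (4/7)/(w - 5)


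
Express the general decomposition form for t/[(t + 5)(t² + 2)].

Linear + irreducible quadratic: α/(t + 5) + (βt + γ)/(t² + 2)


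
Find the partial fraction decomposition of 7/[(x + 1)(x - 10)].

7/(x + 1)(x - 10) = P/(x + 1) + Q/(x - 10). P = 7/(-1 - 10) = -7/11, Q = 7/(10 + 1) = 7/11
Result: (-7/11)/(x + 1) + (7/11)/(x - 10)


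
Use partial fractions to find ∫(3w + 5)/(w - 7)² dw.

Decompose: P = 3, Q = 3·7 + 5 = 26, so (3w + 5)/(w - 7)² = 3/(w - 7) + 26/(w - 7)². Integrate: ∫ P/(w - 7) dw = 3 ln|(w - 7)|; ∫ Q/(w - 7)² dw = -26/(w - 7). Sum: 3 ln|(w - 7)| - 26/(w - 7) + C


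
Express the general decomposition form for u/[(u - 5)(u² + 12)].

Linear + irreducible quadratic: P/(u - 5) + (Qu + R)/(u² + 12)


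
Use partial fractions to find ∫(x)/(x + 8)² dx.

Decompose: A = 1, B = 1·(-8) + 0 = -8, so (x)/(x + 8)² = 1/(x + 8) - 8/(x + 8)². Integrate: ∫ A/(x + 8) dx = ln|(x + 8)|; ∫ B/(x + 8)² dx = 8/(x + 8). Sum: ln|(x + 8)| + 8/(x + 8) + C


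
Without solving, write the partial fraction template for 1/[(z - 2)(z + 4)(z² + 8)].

Two linear + quadratic: A/(z - 2) + B/(z + 4) + (Cz + D)/(z² + 8)


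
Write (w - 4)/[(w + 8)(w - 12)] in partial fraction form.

At w=-8: α = (1·(-8) - 4)/(-8 - 12) = 3/5. At w=12: β = (1·12 - 4)/(12 + 8) = 2/5
Result: (3/5)/(w + 8) + (2/5)/(w - 12)


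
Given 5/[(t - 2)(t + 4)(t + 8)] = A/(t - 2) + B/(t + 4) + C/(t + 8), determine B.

Cover-up at t = -4: B = 5/[(-4 - 2)(-4 + 8)] = 5/[(-6)(4)] = -5/24


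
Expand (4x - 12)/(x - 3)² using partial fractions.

(4x - 12) = α(x - 3) + β. At x = 3: β = 4·3 - 12 = 0. Coeff of x: α = 4
Result: 4/(x - 3)


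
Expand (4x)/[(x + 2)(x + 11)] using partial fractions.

At x=-2: A = (4·(-2) + 0)/(-2 + 11) = -8/9. At x=-11: B = (4·(-11) + 0)/(-11 + 2) = 44/9
Result: (-8/9)/(x + 2) + (44/9)/(x + 11)


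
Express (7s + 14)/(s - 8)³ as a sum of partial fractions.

(7s + 14) = A(s - 8)² + B(s - 8) + C. At s = 8: C = 7·8 + 14 = 70. Coefficients: A = 0, B = 7
Result: 7/(s - 8)² + 70/(s - 8)³


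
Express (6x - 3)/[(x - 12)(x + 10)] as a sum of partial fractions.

At x=12: P = (6·12 - 3)/(12 + 10) = 69/22. At x=-10: Q = (6·(-10) - 3)/(-10 - 12) = 63/22
Result: (69/22)/(x - 12) + (63/22)/(x + 10)


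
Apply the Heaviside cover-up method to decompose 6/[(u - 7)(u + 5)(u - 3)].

Cover (u - 7), u=7: α = 6/[(7 + 5)(7 - 3)] = 1/8. Cover (u + 5), u=-5: β = 6/[(-5 - 7)(-5 - 3)] = 1/16. Cover (u - 3), u=3: γ = 6/[(3 - 7)(3 + 5)] = -3/16.
Result: (1/8)/(u - 7) + (1/16)/(u + 5) - (3/16)/(u - 3)


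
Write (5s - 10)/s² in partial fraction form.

(5s - 10) = Ps + Q. At s = 0: Q = 5·0 - 10 = -10. Coeff of s: P = 5
Result: 5/s - 10/s²


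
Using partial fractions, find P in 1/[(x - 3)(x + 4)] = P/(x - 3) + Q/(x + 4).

Cover-up at x = 3: P = 1/(3 + 4) = 1/7


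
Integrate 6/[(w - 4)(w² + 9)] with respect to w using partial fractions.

Cover-up at w=4: α = 6/(4²+9) = 6/25. Coeff matching: β = -6/25, γ = -24/25. Decomposition: (6/25)/(w - 4) - ((6/25)w + 24/25)/(w² + 9). Integrate: linear → ln, quadratic → (1/2)ln + arctan: (6/25) ln|(w - 4)| - (3/25) ln(w² + 9) - (8/25) arctan(w/3) + C


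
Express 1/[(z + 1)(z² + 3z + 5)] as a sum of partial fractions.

Cover-up at z = -1: P = 1/((-1)² + 3·(-1) + 5) = 1/3. Then Q = -P = -1/3, R = -P·(3 - 1) = -2/3
Result: (1/3)/(z + 1) - ((1/3)z + 2/3)/(z² + 3z + 5)


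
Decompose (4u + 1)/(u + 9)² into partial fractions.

(4u + 1) = α(u + 9) + β. At u = -9: β = 4·(-9) + 1 = -35. Coeff of u: α = 4
Result: 4/(u + 9) - 35/(u + 9)²


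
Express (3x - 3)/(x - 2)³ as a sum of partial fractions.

(3x - 3) = α(x - 2)² + β(x - 2) + γ. At x = 2: γ = 3·2 - 3 = 3. Coefficients: α = 0, β = 3
Result: 3/(x - 2)² + 3/(x - 2)³


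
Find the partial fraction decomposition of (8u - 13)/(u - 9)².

(8u - 13) = P(u - 9) + Q. At u = 9: Q = 8·9 - 13 = 59. Coeff of u: P = 8
Result: 8/(u - 9) + 59/(u - 9)²


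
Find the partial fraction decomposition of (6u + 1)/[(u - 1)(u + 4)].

At u=1: A = (6·1 + 1)/(1 + 4) = 7/5. At u=-4: B = (6·(-4) + 1)/(-4 - 1) = 23/5
Result: (7/5)/(u - 1) + (23/5)/(u + 4)


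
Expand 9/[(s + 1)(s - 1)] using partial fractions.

9/(s + 1)(s - 1) = A/(s + 1) + B/(s - 1). A = 9/(-1 - 1) = -9/2, B = 9/(1 + 1) = 9/2
Result: (-9/2)/(s + 1) + (9/2)/(s - 1)


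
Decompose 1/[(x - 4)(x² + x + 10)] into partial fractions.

Cover-up at x = 4: α = 1/(4² + 1·4 + 10) = 1/30. Then β = -α = -1/30, γ = -α·(1 + 4) = -1/6
Result: (1/30)/(x - 4) - ((1/30)x + 1/6)/(x² + x + 10)


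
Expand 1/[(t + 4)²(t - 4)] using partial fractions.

Cover-up at t=4: γ = 1/(4 + 4)² = 1/64. Cover-up at t=-4: β = 1/(-4 - 4) = -1/8. Comparing t² coeff: α = -γ = -1/64
Result: (-1/64)/(t + 4) - (1/8)/(t + 4)² + (1/64)/(t - 4)


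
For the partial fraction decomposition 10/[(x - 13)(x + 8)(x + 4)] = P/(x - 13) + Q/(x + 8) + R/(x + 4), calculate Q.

Cover-up at x = -8: Q = 10/[(-8 - 13)(-8 + 4)] = 10/[(-21)(-4)] = 10/84 = 5/42


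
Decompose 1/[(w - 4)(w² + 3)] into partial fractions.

Cover-up at w = 4: P = 1/(4² + 3) = 1/19. Then Q = -P = -1/19, R = -P·(0 + 4) = -4/19
Result: (1/19)/(w - 4) - ((1/19)w + 4/19)/(w² + 3)


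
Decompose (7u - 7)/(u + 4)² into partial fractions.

(7u - 7) = α(u + 4) + β. At u = -4: β = 7·(-4) - 7 = -35. Coeff of u: α = 7
Result: 7/(u + 4) - 35/(u + 4)²


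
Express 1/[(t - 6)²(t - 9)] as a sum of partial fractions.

Cover-up at t=9: γ = 1/(9 - 6)² = 1/9. Cover-up at t=6: β = 1/(6 - 9) = -1/3. Comparing t² coeff: α = -γ = -1/9
Result: (-1/9)/(t - 6) - (1/3)/(t - 6)² + (1/9)/(t - 9)


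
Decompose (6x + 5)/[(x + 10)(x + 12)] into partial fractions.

At x=-10: A = (6·(-10) + 5)/(-10 + 12) = -55/2. At x=-12: B = (6·(-12) + 5)/(-12 + 10) = 67/2
Result: (-55/2)/(x + 10) + (67/2)/(x + 12)


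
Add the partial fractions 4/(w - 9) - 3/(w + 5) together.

Common denominator (w - 9)(w + 5). Numerator: 4(w + 5) - 3(w - 9) = (4w + 20) - (3w - 27) = w + 47
Result: (w + 47)/[(w - 9)(w + 5)]


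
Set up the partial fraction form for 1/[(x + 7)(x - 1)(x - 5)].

Three distinct linear factors: α/(x + 7) + β/(x - 1) + γ/(x - 5)


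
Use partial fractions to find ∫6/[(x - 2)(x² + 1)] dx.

Cover-up at x=2: A = 6/(2²+1) = 6/5. Coeff matching: B = -6/5, C = -12/5. Decomposition: (6/5)/(x - 2) - ((6/5)x + 12/5)/(x² + 1). Integrate: linear → ln, quadratic → (1/2)ln + arctan: (6/5) ln|(x - 2)| - (3/5) ln(x² + 1) - (12/5) arctan(x) + C


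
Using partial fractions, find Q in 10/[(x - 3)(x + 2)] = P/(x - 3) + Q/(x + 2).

Cover-up at x = -2: Q = 10/(-2 - 3) = -10/5 = -2


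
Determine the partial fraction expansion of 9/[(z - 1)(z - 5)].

9/(z - 1)(z - 5) = α/(z - 1) + β/(z - 5). α = 9/(1 - 5) = -9/4, β = 9/(5 - 1) = 9/4
Result: (-9/4)/(z - 1) + (9/4)/(z - 5)


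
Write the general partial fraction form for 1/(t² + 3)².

Repeated quadratic factor: (At + B)/(t² + 3) + (Ct + D)/(t² + 3)²


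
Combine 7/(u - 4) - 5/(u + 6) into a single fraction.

Common denominator (u - 4)(u + 6). Numerator: 7(u + 6) - 5(u - 4) = (7u + 42) - (5u - 20) = 2u + 62
Result: (2u + 62)/[(u - 4)(u + 6)]


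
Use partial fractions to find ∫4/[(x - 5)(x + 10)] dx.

Decompose: 4/[(x - 5)(x + 10)] = (4/15)/(x - 5) - (4/15)/(x + 10). Integrate each term: (4/15) ln|(x - 5)| - (4/15) ln|(x + 10)| + C


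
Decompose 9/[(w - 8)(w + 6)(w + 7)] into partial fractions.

Using cover-up method: α = 3/70, β = -9/14, γ = 3/5
Result: (3/70)/(w - 8) - (9/14)/(w + 6) + (3/5)/(w + 7)


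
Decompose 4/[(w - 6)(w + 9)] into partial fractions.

4/(w - 6)(w + 9) = A/(w - 6) + B/(w + 9). A = 4/(6 + 9) = 4/15, B = 4/(-9 - 6) = -4/15
Result: (4/15)/(w - 6) - (4/15)/(w + 9)


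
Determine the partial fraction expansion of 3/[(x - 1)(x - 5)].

3/(x - 1)(x - 5) = A/(x - 1) + B/(x - 5). A = 3/(1 - 5) = -3/4, B = 3/(5 - 1) = 3/4
Result: (-3/4)/(x - 1) + (3/4)/(x - 5)


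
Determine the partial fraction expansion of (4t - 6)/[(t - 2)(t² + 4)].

At t=2: α = (4·2 - 6)/(2² + 4) = 1/4. β = -α = -1/4, γ = 4 - 2·α = 7/2
Result: (1/4)/(t - 2) - ((1/4)t - 7/2)/(t² + 4)


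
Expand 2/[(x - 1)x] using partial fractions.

2/(x - 1)x = α/(x - 1) + β/x. α = 2/(1 - 0) = 2, β = 2/(0 - 1) = -2
Result: 2/(x - 1) - 2/x


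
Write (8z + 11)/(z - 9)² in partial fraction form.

(8z + 11) = α(z - 9) + β. At z = 9: β = 8·9 + 11 = 83. Coeff of z: α = 8
Result: 8/(z - 9) + 83/(z - 9)²


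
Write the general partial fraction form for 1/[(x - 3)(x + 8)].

Distinct linear factors: A/(x - 3) + B/(x + 8)


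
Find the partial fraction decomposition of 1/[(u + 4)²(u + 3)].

Cover-up at u=-3: C = 1/(-3 + 4)² = 1. Cover-up at u=-4: B = 1/(-4 + 3) = -1. Comparing u² coeff: A = -C = -1
Result: -1/(u + 4) - 1/(u + 4)² + 1/(u + 3)


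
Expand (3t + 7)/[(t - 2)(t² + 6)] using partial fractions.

At t=2: A = (3·2 + 7)/(2² + 6) = 13/10. B = -A = -13/10, C = 3 - 2·A = 2/5
Result: (13/10)/(t - 2) - ((13/10)t - 2/5)/(t² + 6)


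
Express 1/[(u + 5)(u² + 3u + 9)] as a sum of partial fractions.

Cover-up at u = -5: A = 1/((-5)² + 3·(-5) + 9) = 1/19. Then B = -A = -1/19, C = -A·(3 - 5) = 2/19
Result: (1/19)/(u + 5) - ((1/19)u - 2/19)/(u² + 3u + 9)


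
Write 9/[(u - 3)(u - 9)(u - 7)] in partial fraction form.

Using cover-up method: A = 3/8, B = 3/4, C = -9/8
Result: (3/8)/(u - 3) + (3/4)/(u - 9) - (9/8)/(u - 7)


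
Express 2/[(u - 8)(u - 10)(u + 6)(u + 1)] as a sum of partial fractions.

Using Heaviside cover-up: (-1/126)/(u - 8) + (1/176)/(u - 10) - (1/560)/(u + 6) + (2/495)/(u + 1)


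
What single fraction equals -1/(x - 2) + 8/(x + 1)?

Common denominator (x - 2)(x + 1). Numerator: -1(x + 1) + 8(x - 2) = (-x - 1) + (8x - 16) = 7x - 17
Result: (7x - 17)/[(x - 2)(x + 1)]


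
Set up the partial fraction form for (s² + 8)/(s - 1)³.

Repeated linear factor (power 3): P/(s - 1) + Q/(s - 1)² + R/(s - 1)³


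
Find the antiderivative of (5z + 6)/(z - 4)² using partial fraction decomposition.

Decompose: α = 5, β = 5·4 + 6 = 26, so (5z + 6)/(z - 4)² = 5/(z - 4) + 26/(z - 4)². Integrate: ∫ α/(z - 4) dz = 5 ln|(z - 4)|; ∫ β/(z - 4)² dz = -26/(z - 4). Sum: 5 ln|(z - 4)| - 26/(z - 4) + C


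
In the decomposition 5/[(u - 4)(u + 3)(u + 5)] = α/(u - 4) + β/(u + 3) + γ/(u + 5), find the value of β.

Cover-up at u = -3: β = 5/[(-3 - 4)(-3 + 5)] = 5/[(-7)(2)] = -5/14


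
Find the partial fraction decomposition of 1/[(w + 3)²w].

Cover-up at w=0: C = 1/(0 + 3)² = 1/9. Cover-up at w=-3: B = 1/(-3 - 0) = -1/3. Comparing w² coeff: A = -C = -1/9
Result: (-1/9)/(w + 3) - (1/3)/(w + 3)² + (1/9)/w


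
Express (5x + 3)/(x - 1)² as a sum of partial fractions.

(5x + 3) = α(x - 1) + β. At x = 1: β = 5·1 + 3 = 8. Coeff of x: α = 5
Result: 5/(x - 1) + 8/(x - 1)²


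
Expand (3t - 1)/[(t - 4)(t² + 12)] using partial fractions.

At t=4: α = (3·4 - 1)/(4² + 12) = 11/28. β = -α = -11/28, γ = 3 - 4·α = 10/7
Result: (11/28)/(t - 4) - ((11/28)t - 10/7)/(t² + 12)


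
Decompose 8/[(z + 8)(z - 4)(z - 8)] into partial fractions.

Using cover-up method: A = 1/24, B = -1/6, C = 1/8
Result: (1/24)/(z + 8) - (1/6)/(z - 4) + (1/8)/(z - 8)


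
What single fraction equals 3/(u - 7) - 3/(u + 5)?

Common denominator (u - 7)(u + 5). Numerator: 3(u + 5) - 3(u - 7) = (3u + 15) - (3u - 21) = 36
Result: (36)/[(u - 7)(u + 5)]


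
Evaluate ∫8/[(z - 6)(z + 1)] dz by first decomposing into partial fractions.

Decompose: 8/[(z - 6)(z + 1)] = (8/7)/(z - 6) - (8/7)/(z + 1). Integrate each term: (8/7) ln|(z - 6)| - (8/7) ln|(z + 1)| + C


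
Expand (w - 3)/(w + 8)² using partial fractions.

(w - 3) = α(w + 8) + β. At w = -8: β = 1·(-8) - 3 = -11. Coeff of w: α = 1
Result: 1/(w + 8) - 11/(w + 8)²


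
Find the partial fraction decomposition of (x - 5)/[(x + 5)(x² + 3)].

At x=-5: P = (1·(-5) - 5)/((-5)² + 3) = -5/14. Q = -P = 5/14, R = 1 - (-5)·P = -11/14
Result: (-5/14)/(x + 5) + ((5/14)x - 11/14)/(x² + 3)


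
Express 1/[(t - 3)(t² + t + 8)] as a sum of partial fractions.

Cover-up at t = 3: α = 1/(3² + 1·3 + 8) = 1/20. Then β = -α = -1/20, γ = -α·(1 + 3) = -1/5
Result: (1/20)/(t - 3) - ((1/20)t + 1/5)/(t² + t + 8)


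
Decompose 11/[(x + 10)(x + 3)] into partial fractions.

11/(x + 10)(x + 3) = α/(x + 10) + β/(x + 3). α = 11/(-10 + 3) = -11/7, β = 11/(-3 + 10) = 11/7
Result: (-11/7)/(x + 10) + (11/7)/(x + 3)


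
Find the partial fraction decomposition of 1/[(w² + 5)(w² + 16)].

Coefficient matching gives P = R = 0, Q = 1/(16-5) = 1/11, S = -Q = -1/11
Result: (1/11)/(w² + 5) - (1/11)/(w² + 16)


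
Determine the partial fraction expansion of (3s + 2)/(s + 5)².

(3s + 2) = α(s + 5) + β. At s = -5: β = 3·(-5) + 2 = -13. Coeff of s: α = 3
Result: 3/(s + 5) - 13/(s + 5)²


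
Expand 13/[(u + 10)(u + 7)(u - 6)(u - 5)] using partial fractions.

Using Heaviside cover-up: (-13/720)/(u + 10) + (1/36)/(u + 7) + (1/16)/(u - 6) - (13/180)/(u - 5)


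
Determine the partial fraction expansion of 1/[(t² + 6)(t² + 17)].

Coefficient matching gives P = R = 0, Q = 1/(17-6) = 1/11, S = -Q = -1/11
Result: (1/11)/(t² + 6) - (1/11)/(t² + 17)


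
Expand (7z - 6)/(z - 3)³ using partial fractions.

(7z - 6) = P(z - 3)² + Q(z - 3) + R. At z = 3: R = 7·3 - 6 = 15. Coefficients: P = 0, Q = 7
Result: 7/(z - 3)² + 15/(z - 3)³


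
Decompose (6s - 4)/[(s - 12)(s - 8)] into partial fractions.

At s=12: α = (6·12 - 4)/(12 - 8) = 17. At s=8: β = (6·8 - 4)/(8 - 12) = -11
Result: 17/(s - 12) - 11/(s - 8)


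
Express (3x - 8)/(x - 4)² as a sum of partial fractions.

(3x - 8) = A(x - 4) + B. At x = 4: B = 3·4 - 8 = 4. Coeff of x: A = 3
Result: 3/(x - 4) + 4/(x - 4)²


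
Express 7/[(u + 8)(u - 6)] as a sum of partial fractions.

7/(u + 8)(u - 6) = P/(u + 8) + Q/(u - 6). P = 7/(-8 - 6) = -1/2, Q = 7/(6 + 8) = 1/2
Result: (-1/2)/(u + 8) + (1/2)/(u - 6)


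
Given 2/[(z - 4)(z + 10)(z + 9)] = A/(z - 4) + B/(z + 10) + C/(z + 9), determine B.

Cover-up at z = -10: B = 2/[(-10 - 4)(-10 + 9)] = 2/[(-14)(-1)] = 2/14 = 1/7


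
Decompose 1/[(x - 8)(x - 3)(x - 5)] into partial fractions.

Using cover-up method: P = 1/15, Q = 1/10, R = -1/6
Result: (1/15)/(x - 8) + (1/10)/(x - 3) - (1/6)/(x - 5)


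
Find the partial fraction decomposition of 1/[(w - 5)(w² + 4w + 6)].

Cover-up at w = 5: A = 1/(5² + 4·5 + 6) = 1/51. Then B = -A = -1/51, C = -A·(4 + 5) = -3/17
Result: (1/51)/(w - 5) - ((1/51)w + 3/17)/(w² + 4w + 6)


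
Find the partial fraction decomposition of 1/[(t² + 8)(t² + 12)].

Coefficient matching gives α = γ = 0, β = 1/(12-8) = 1/4, δ = -β = -1/4
Result: (1/4)/(t² + 8) - (1/4)/(t² + 12)


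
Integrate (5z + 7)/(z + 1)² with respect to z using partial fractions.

Decompose: P = 5, Q = 5·(-1) + 7 = 2, so (5z + 7)/(z + 1)² = 5/(z + 1) + 2/(z + 1)². Integrate: ∫ P/(z + 1) dz = 5 ln|(z + 1)|; ∫ Q/(z + 1)² dz = -2/(z + 1). Sum: 5 ln|(z + 1)| - 2/(z + 1) + C


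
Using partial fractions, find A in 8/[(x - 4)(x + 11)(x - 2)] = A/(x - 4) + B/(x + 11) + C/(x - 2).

Cover-up at x = 4: A = 8/[(4 + 11)(4 - 2)] = 8/[(15)(2)] = 8/30 = 4/15


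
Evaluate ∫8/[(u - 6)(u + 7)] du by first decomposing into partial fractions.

Decompose: 8/[(u - 6)(u + 7)] = (8/13)/(u - 6) - (8/13)/(u + 7). Integrate each term: (8/13) ln|(u - 6)| - (8/13) ln|(u + 7)| + C


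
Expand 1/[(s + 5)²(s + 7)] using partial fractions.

Cover-up at s=-7: R = 1/(-7 + 5)² = 1/4. Cover-up at s=-5: Q = 1/(-5 + 7) = 1/2. Comparing s² coeff: P = -R = -1/4
Result: (-1/4)/(s + 5) + (1/2)/(s + 5)² + (1/4)/(s + 7)


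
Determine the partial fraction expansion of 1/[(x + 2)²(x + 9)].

Cover-up at x=-9: γ = 1/(-9 + 2)² = 1/49. Cover-up at x=-2: β = 1/(-2 + 9) = 1/7. Comparing x² coeff: α = -γ = -1/49
Result: (-1/49)/(x + 2) + (1/7)/(x + 2)² + (1/49)/(x + 9)


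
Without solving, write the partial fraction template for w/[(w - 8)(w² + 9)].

Linear + irreducible quadratic: α/(w - 8) + (βw + γ)/(w² + 9)


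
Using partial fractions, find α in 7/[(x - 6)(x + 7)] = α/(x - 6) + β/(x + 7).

Cover-up at x = 6: α = 7/(6 + 7) = 7/13


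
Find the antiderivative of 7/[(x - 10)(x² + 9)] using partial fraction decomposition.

Cover-up at x=10: A = 7/(10²+9) = 7/109. Coeff matching: B = -7/109, C = -70/109. Decomposition: (7/109)/(x - 10) - ((7/109)x + 70/109)/(x² + 9). Integrate: linear → ln, quadratic → (1/2)ln + arctan: (7/109) ln|(x - 10)| - (7/218) ln(x² + 9) - (70/327) arctan(x/3) + C


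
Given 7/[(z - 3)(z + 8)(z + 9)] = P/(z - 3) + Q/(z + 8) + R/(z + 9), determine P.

Cover-up at z = 3: P = 7/[(3 + 8)(3 + 9)] = 7/[(11)(12)] = 7/132


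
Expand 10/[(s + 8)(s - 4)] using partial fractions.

10/(s + 8)(s - 4) = A/(s + 8) + B/(s - 4). A = 10/(-8 - 4) = -5/6, B = 10/(4 + 8) = 5/6
Result: (-5/6)/(s + 8) + (5/6)/(s - 4)


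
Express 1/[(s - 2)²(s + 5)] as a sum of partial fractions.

Cover-up at s=-5: γ = 1/(-5 - 2)² = 1/49. Cover-up at s=2: β = 1/(2 + 5) = 1/7. Comparing s² coeff: α = -γ = -1/49
Result: (-1/49)/(s - 2) + (1/7)/(s - 2)² + (1/49)/(s + 5)


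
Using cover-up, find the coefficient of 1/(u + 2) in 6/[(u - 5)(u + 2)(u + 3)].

Cover (u + 2), set u=-2: 6/[(-2 - 5)(-2 + 3)] = -6/7


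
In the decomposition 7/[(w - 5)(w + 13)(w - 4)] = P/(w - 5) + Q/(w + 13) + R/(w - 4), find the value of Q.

Cover-up at w = -13: Q = 7/[(-13 - 5)(-13 - 4)] = 7/[(-18)(-17)] = 7/306


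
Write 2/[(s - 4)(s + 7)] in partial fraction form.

2/(s - 4)(s + 7) = P/(s - 4) + Q/(s + 7). P = 2/(4 + 7) = 2/11, Q = 2/(-7 - 4) = -2/11
Result: (2/11)/(s - 4) - (2/11)/(s + 7)


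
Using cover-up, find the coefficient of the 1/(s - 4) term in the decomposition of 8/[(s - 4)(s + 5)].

Cover (s - 4), set s=4: 8/((s + 5) at s=4) = 8/(9) = 8/9


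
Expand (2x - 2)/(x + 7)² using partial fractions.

(2x - 2) = α(x + 7) + β. At x = -7: β = 2·(-7) - 2 = -16. Coeff of x: α = 2
Result: 2/(x + 7) - 16/(x + 7)²


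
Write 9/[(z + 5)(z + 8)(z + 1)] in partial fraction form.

Using cover-up method: α = -3/4, β = 3/7, γ = 9/28
Result: (-3/4)/(z + 5) + (3/7)/(z + 8) + (9/28)/(z + 1)


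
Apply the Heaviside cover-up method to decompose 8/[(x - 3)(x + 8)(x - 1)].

Cover (x - 3), x=3: P = 8/[(3 + 8)(3 - 1)] = 4/11. Cover (x + 8), x=-8: Q = 8/[(-8 - 3)(-8 - 1)] = 8/99. Cover (x - 1), x=1: R = 8/[(1 - 3)(1 + 8)] = -4/9.
Result: (4/11)/(x - 3) + (8/99)/(x + 8) - (4/9)/(x - 1)


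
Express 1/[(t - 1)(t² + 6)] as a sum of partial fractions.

Cover-up at t = 1: A = 1/(1² + 6) = 1/7. Then B = -A = -1/7, C = -A·(0 + 1) = -1/7
Result: (1/7)/(t - 1) - ((1/7)t + 1/7)/(t² + 6)


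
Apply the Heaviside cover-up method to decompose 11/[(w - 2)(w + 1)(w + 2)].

Cover (w - 2), w=2: A = 11/[(2 + 1)(2 + 2)] = 11/12. Cover (w + 1), w=-1: B = 11/[(-1 - 2)(-1 + 2)] = -11/3. Cover (w + 2), w=-2: C = 11/[(-2 - 2)(-2 + 1)] = 11/4.
Result: (11/12)/(w - 2) - (11/3)/(w + 1) + (11/4)/(w + 2)


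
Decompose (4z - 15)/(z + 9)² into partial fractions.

(4z - 15) = A(z + 9) + B. At z = -9: B = 4·(-9) - 15 = -51. Coeff of z: A = 4
Result: 4/(z + 9) - 51/(z + 9)²


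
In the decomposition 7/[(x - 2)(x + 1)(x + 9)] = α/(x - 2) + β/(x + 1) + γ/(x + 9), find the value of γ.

Cover-up at x = -9: γ = 7/[(-9 - 2)(-9 + 1)] = 7/[(-11)(-8)] = 7/88


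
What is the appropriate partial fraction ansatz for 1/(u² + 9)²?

Repeated quadratic factor: (αu + β)/(u² + 9) + (γu + δ)/(u² + 9)²


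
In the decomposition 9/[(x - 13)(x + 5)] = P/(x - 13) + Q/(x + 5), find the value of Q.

Cover-up at x = -5: Q = 9/(-5 - 13) = -9/18 = -1/2


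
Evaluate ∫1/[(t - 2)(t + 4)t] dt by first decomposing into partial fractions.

Cover-up: P = 1/12, Q = 1/24, R = -1/8. Decomposition: (1/12)/(t - 2) + (1/24)/(t + 4) - (1/8)/t. Integrate each term: (1/12) ln|(t - 2)| + (1/24) ln|(t + 4)| - (1/8) ln|t| + C


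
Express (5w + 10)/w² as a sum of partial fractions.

(5w + 10) = αw + β. At w = 0: β = 5·0 + 10 = 10. Coeff of w: α = 5
Result: 5/w + 10/w²


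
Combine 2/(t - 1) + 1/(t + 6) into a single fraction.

Common denominator (t - 1)(t + 6). Numerator: 2(t + 6) + 1(t - 1) = (2t + 12) + (t - 1) = 3t + 11
Result: (3t + 11)/[(t - 1)(t + 6)]


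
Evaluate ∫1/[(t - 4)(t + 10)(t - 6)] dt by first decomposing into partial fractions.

Cover-up: α = -1/28, β = 1/224, γ = 1/32. Decomposition: (-1/28)/(t - 4) + (1/224)/(t + 10) + (1/32)/(t - 6). Integrate each term: (-1/28) ln|(t - 4)| + (1/224) ln|(t + 10)| + (1/32) ln|(t - 6)| + C


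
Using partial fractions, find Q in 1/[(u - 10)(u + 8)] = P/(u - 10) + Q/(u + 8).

Cover-up at u = -8: Q = 1/(-8 - 10) = -1/18


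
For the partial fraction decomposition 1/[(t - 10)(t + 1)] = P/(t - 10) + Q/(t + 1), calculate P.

Cover-up at t = 10: P = 1/(10 + 1) = 1/11


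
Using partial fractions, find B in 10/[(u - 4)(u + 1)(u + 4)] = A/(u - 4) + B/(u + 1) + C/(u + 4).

Cover-up at u = -1: B = 10/[(-1 - 4)(-1 + 4)] = 10/[(-5)(3)] = -10/15 = -2/3


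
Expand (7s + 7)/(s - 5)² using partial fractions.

(7s + 7) = α(s - 5) + β. At s = 5: β = 7·5 + 7 = 42. Coeff of s: α = 7
Result: 7/(s - 5) + 42/(s - 5)²


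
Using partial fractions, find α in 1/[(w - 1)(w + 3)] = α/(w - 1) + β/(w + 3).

Cover-up at w = 1: α = 1/(1 + 3) = 1/4


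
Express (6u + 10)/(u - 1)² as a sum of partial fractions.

(6u + 10) = A(u - 1) + B. At u = 1: B = 6·1 + 10 = 16. Coeff of u: A = 6
Result: 6/(u - 1) + 16/(u - 1)²


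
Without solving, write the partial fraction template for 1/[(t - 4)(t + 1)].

Distinct linear factors: A/(t - 4) + B/(t + 1)


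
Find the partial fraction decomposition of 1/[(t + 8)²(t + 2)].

Cover-up at t=-2: γ = 1/(-2 + 8)² = 1/36. Cover-up at t=-8: β = 1/(-8 + 2) = -1/6. Comparing t² coeff: α = -γ = -1/36
Result: (-1/36)/(t + 8) - (1/6)/(t + 8)² + (1/36)/(t + 2)


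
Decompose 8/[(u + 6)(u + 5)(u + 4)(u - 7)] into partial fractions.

Using Heaviside cover-up: (-4/13)/(u + 6) + (2/3)/(u + 5) - (4/11)/(u + 4) + (2/429)/(u - 7)


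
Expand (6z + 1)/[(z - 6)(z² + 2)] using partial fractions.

At z=6: A = (6·6 + 1)/(6² + 2) = 37/38. B = -A = -37/38, C = 6 - 6·A = 3/19
Result: (37/38)/(z - 6) - ((37/38)z - 3/19)/(z² + 2)


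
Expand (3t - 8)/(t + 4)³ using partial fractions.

(3t - 8) = A(t + 4)² + B(t + 4) + C. At t = -4: C = 3·(-4) - 8 = -20. Coefficients: A = 0, B = 3
Result: 3/(t + 4)² - 20/(t + 4)³


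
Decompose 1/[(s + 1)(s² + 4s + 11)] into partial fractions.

Cover-up at s = -1: A = 1/((-1)² + 4·(-1) + 11) = 1/8. Then B = -A = -1/8, C = -A·(4 - 1) = -3/8
Result: (1/8)/(s + 1) - ((1/8)s + 3/8)/(s² + 4s + 11)


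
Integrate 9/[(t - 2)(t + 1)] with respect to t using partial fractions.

Decompose: 9/[(t - 2)(t + 1)] = 3/(t - 2) - 3/(t + 1). Integrate each term: 3 ln|(t - 2)| - 3 ln|(t + 1)| + C


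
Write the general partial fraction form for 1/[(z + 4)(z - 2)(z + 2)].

Three distinct linear factors: P/(z + 4) + Q/(z - 2) + R/(z + 2)


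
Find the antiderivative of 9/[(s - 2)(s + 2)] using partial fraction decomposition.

Decompose: 9/[(s - 2)(s + 2)] = (9/4)/(s - 2) - (9/4)/(s + 2). Integrate each term: (9/4) ln|(s - 2)| - (9/4) ln|(s + 2)| + C


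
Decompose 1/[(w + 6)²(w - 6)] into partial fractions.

Cover-up at w=6: R = 1/(6 + 6)² = 1/144. Cover-up at w=-6: Q = 1/(-6 - 6) = -1/12. Comparing w² coeff: P = -R = -1/144
Result: (-1/144)/(w + 6) - (1/12)/(w + 6)² + (1/144)/(w - 6)


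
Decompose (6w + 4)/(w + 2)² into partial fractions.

(6w + 4) = A(w + 2) + B. At w = -2: B = 6·(-2) + 4 = -8. Coeff of w: A = 6
Result: 6/(w + 2) - 8/(w + 2)²


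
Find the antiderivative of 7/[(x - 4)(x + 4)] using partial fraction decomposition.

Decompose: 7/[(x - 4)(x + 4)] = (7/8)/(x - 4) - (7/8)/(x + 4). Integrate each term: (7/8) ln|(x - 4)| - (7/8) ln|(x + 4)| + C


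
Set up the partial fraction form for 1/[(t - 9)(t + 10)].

Distinct linear factors: P/(t - 9) + Q/(t + 10)


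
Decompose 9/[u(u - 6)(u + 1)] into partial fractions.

Using cover-up method: α = -3/2, β = 3/14, γ = 9/7
Result: (-3/2)/u + (3/14)/(u - 6) + (9/7)/(u + 1)


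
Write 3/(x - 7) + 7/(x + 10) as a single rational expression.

Common denominator (x - 7)(x + 10). Numerator: 3(x + 10) + 7(x - 7) = (3x + 30) + (7x - 49) = 10x - 19
Result: (10x - 19)/[(x - 7)(x + 10)]


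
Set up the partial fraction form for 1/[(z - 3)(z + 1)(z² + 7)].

Two linear + quadratic: P/(z - 3) + Q/(z + 1) + (Rz + S)/(z² + 7)


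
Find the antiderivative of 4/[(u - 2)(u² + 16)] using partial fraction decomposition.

Cover-up at u=2: A = 4/(2²+16) = 1/5. Coeff matching: B = -1/5, C = -2/5. Decomposition: (1/5)/(u - 2) - ((1/5)u + 2/5)/(u² + 16). Integrate: linear → ln, quadratic → (1/2)ln + arctan: (1/5) ln|(u - 2)| - (1/10) ln(u² + 16) - (1/10) arctan(u/4) + C


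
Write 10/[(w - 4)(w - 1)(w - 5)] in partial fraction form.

Using cover-up method: P = -10/3, Q = 5/6, R = 5/2
Result: (-10/3)/(w - 4) + (5/6)/(w - 1) + (5/2)/(w - 5)


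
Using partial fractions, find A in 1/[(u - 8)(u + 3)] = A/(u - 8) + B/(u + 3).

Cover-up at u = 8: A = 1/(8 + 3) = 1/11


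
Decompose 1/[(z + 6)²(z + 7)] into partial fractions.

Cover-up at z=-7: γ = 1/(-7 + 6)² = 1. Cover-up at z=-6: β = 1/(-6 + 7) = 1. Comparing z² coeff: α = -γ = -1
Result: -1/(z + 6) + 1/(z + 6)² + 1/(z + 7)


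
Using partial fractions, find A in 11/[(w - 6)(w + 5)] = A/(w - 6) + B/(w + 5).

Cover-up at w = 6: A = 11/(6 + 5) = 11/11 = 1


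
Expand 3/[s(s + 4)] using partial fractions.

3/s(s + 4) = A/s + B/(s + 4). A = 3/(0 + 4) = 3/4, B = 3/(-4 - 0) = -3/4
Result: (3/4)/s - (3/4)/(s + 4)


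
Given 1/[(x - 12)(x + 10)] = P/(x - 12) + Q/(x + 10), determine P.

Cover-up at x = 12: P = 1/(12 + 10) = 1/22


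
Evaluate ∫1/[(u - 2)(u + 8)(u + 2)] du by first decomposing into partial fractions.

Cover-up: A = 1/40, B = 1/60, C = -1/24. Decomposition: (1/40)/(u - 2) + (1/60)/(u + 8) - (1/24)/(u + 2). Integrate each term: (1/40) ln|(u - 2)| + (1/60) ln|(u + 8)| - (1/24) ln|(u + 2)| + C


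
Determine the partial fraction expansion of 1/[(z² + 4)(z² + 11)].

Coefficient matching gives P = R = 0, Q = 1/(11-4) = 1/7, S = -Q = -1/7
Result: (1/7)/(z² + 4) - (1/7)/(z² + 11)


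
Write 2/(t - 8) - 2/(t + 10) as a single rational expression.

Common denominator (t - 8)(t + 10). Numerator: 2(t + 10) - 2(t - 8) = (2t + 20) - (2t - 16) = 36
Result: (36)/[(t - 8)(t + 10)]


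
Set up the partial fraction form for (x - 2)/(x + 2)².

Repeated linear factor: P/(x + 2) + Q/(x + 2)²


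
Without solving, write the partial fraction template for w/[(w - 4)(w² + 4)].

Linear + irreducible quadratic: P/(w - 4) + (Qw + R)/(w² + 4)


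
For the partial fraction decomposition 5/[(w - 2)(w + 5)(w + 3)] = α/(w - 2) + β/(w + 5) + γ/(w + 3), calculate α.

Cover-up at w = 2: α = 5/[(2 + 5)(2 + 3)] = 5/[(7)(5)] = 5/35 = 1/7


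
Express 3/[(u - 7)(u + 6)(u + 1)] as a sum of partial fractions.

Using cover-up method: α = 3/104, β = 3/65, γ = -3/40
Result: (3/104)/(u - 7) + (3/65)/(u + 6) - (3/40)/(u + 1)


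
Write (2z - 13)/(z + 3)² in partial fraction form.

(2z - 13) = P(z + 3) + Q. At z = -3: Q = 2·(-3) - 13 = -19. Coeff of z: P = 2
Result: 2/(z + 3) - 19/(z + 3)²


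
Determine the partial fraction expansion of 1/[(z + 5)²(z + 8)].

Cover-up at z=-8: C = 1/(-8 + 5)² = 1/9. Cover-up at z=-5: B = 1/(-5 + 8) = 1/3. Comparing z² coeff: A = -C = -1/9
Result: (-1/9)/(z + 5) + (1/3)/(z + 5)² + (1/9)/(z + 8)


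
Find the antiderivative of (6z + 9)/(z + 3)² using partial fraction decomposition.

Decompose: A = 6, B = 6·(-3) + 9 = -9, so (6z + 9)/(z + 3)² = 6/(z + 3) - 9/(z + 3)². Integrate: ∫ A/(z + 3) dz = 6 ln|(z + 3)|; ∫ B/(z + 3)² dz = 9/(z + 3). Sum: 6 ln|(z + 3)| + 9/(z + 3) + C


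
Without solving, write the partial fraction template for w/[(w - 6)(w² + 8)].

Linear + irreducible quadratic: P/(w - 6) + (Qw + R)/(w² + 8)


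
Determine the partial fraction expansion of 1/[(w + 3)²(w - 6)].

Cover-up at w=6: R = 1/(6 + 3)² = 1/81. Cover-up at w=-3: Q = 1/(-3 - 6) = -1/9. Comparing w² coeff: P = -R = -1/81
Result: (-1/81)/(w + 3) - (1/9)/(w + 3)² + (1/81)/(w - 6)


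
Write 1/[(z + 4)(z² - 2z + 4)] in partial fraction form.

Cover-up at z = -4: α = 1/((-4)² - 2·(-4) + 4) = 1/28. Then β = -α = -1/28, γ = -α·(-2 - 4) = 3/14
Result: (1/28)/(z + 4) - ((1/28)z - 3/14)/(z² - 2z + 4)


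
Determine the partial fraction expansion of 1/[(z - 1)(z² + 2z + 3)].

Cover-up at z = 1: α = 1/(1² + 2·1 + 3) = 1/6. Then β = -α = -1/6, γ = -α·(2 + 1) = -1/2
Result: (1/6)/(z - 1) - ((1/6)z + 1/2)/(z² + 2z + 3)


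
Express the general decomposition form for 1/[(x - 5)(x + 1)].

Distinct linear factors: A/(x - 5) + B/(x + 1)


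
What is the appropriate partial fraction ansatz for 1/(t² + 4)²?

Repeated quadratic factor: (At + B)/(t² + 4) + (Ct + D)/(t² + 4)²


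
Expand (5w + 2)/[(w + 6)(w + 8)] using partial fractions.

At w=-6: α = (5·(-6) + 2)/(-6 + 8) = -14. At w=-8: β = (5·(-8) + 2)/(-8 + 6) = 19
Result: -14/(w + 6) + 19/(w + 8)


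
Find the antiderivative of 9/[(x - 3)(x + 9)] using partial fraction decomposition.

Decompose: 9/[(x - 3)(x + 9)] = (3/4)/(x - 3) - (3/4)/(x + 9). Integrate each term: (3/4) ln|(x - 3)| - (3/4) ln|(x + 9)| + C
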